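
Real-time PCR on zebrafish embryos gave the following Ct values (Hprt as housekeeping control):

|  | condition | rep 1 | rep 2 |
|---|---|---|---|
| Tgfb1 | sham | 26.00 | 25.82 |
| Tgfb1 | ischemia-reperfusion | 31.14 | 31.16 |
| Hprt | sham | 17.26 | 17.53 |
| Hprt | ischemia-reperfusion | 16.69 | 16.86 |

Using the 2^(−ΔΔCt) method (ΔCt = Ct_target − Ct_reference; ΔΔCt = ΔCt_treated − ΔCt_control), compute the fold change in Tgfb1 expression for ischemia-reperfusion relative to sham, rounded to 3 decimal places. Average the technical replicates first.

0.017

Mean Ct: Tgfb1 sham 25.910; Tgfb1 ischemia-reperfusion 31.150; Hprt sham 17.395; Hprt ischemia-reperfusion 16.775
ΔCt(sham) = 25.910 − 17.395 = 8.515
ΔCt(ischemia-reperfusion) = 31.150 − 16.775 = 14.375
ΔΔCt = 14.375 − 8.515 = 5.860
Fold change = 2^(−5.860) = 0.0172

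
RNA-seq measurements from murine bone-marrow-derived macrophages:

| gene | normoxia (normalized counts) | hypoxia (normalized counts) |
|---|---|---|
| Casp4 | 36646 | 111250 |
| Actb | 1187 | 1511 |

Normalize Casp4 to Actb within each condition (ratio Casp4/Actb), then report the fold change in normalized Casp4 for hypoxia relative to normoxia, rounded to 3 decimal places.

Casp4/Actb (normoxia) = 36646 / 1187 = 30.873
Casp4/Actb (hypoxia) = 111250 / 1511 = 73.627
Fold change = 73.627 / 30.873 = 2.3848

2.385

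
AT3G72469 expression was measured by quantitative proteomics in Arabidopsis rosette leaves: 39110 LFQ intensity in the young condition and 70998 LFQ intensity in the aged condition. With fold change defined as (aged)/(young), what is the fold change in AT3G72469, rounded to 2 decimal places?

Fold change = 70998 / 39110 = 1.815
AT3G72469 is upregulated.

1.82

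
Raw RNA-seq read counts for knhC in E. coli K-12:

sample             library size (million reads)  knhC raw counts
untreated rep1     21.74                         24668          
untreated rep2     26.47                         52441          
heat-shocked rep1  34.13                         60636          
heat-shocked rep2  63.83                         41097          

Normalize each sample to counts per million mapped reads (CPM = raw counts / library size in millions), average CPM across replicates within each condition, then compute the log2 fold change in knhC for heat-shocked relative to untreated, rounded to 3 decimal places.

-0.364

CPM(untreated rep1) = 24668 / 21.74 = 1134.6826
CPM(untreated rep2) = 52441 / 26.47 = 1981.1485
CPM(heat-shocked rep1) = 60636 / 34.13 = 1776.6188
CPM(heat-shocked rep2) = 41097 / 63.83 = 643.8509
mean CPM(untreated) = 1557.9155; mean CPM(heat-shocked) = 1210.2348
Fold change = 1210.2348 / 1557.9155 = 0.77683
log2(0.77683) = -0.3643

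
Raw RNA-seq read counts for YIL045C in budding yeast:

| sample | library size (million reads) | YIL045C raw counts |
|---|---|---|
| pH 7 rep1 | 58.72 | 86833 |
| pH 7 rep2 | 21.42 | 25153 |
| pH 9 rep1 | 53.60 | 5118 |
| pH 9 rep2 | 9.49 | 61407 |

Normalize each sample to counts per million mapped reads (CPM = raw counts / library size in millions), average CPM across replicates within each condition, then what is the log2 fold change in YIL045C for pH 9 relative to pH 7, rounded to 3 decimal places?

CPM(pH 7 rep1) = 86833 / 58.72 = 1478.7636
CPM(pH 7 rep2) = 25153 / 21.42 = 1174.2764
CPM(pH 9 rep1) = 5118 / 53.60 = 95.4851
CPM(pH 9 rep2) = 61407 / 9.49 = 6470.7060
mean CPM(pH 7) = 1326.5200; mean CPM(pH 9) = 3283.0955
Fold change = 3283.0955 / 1326.5200 = 2.47497
log2(2.47497) = 1.3074

1.307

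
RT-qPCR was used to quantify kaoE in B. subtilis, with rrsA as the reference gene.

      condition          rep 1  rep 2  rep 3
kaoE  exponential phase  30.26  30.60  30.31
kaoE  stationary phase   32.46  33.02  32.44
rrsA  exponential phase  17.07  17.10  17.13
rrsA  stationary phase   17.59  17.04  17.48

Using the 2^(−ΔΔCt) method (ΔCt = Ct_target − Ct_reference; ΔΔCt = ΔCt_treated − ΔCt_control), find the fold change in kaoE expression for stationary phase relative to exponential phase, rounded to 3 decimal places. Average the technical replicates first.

0.253

Mean Ct: kaoE exponential phase 30.390; kaoE stationary phase 32.640; rrsA exponential phase 17.100; rrsA stationary phase 17.370
ΔCt(exponential phase) = 30.390 − 17.100 = 13.290
ΔCt(stationary phase) = 32.640 − 17.370 = 15.270
ΔΔCt = 15.270 − 13.290 = 1.980
Fold change = 2^(−1.980) = 0.2535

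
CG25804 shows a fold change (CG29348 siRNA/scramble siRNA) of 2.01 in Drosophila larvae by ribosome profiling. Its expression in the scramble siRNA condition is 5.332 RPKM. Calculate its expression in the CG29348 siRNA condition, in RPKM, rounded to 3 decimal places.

CG29348 siRNA expression = 5.332 × 2.01 = 10.717

10.717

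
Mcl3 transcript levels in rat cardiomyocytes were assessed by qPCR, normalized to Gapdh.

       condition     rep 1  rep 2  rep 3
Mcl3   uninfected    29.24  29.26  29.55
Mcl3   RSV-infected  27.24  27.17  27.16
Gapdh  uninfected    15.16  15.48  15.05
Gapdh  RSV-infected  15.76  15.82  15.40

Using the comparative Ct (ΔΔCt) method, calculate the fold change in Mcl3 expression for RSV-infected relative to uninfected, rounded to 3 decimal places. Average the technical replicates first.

Mean Ct: Mcl3 uninfected 29.350; Mcl3 RSV-infected 27.190; Gapdh uninfected 15.230; Gapdh RSV-infected 15.660
ΔCt(uninfected) = 29.350 − 15.230 = 14.120
ΔCt(RSV-infected) = 27.190 − 15.660 = 11.530
ΔΔCt = 11.530 − 14.120 = -2.590
Fold change = 2^(−(-2.590)) = 2^2.590 = 6.0210

6.021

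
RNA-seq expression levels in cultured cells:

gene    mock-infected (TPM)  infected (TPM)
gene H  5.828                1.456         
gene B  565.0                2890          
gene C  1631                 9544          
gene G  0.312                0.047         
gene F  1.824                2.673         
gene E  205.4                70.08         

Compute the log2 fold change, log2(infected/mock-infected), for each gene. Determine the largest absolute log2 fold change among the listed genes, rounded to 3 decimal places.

2.731

log2(1.456/5.828) = -2.001  (gene H)
log2(2890/565.0) = 2.355  (gene B)
log2(9544/1631) = 2.549  (gene C)
log2(0.047/0.312) = -2.731  (gene G)
log2(2.673/1.824) = 0.551  (gene F)
log2(70.08/205.4) = -1.551  (gene E)
The largest magnitude belongs to gene G.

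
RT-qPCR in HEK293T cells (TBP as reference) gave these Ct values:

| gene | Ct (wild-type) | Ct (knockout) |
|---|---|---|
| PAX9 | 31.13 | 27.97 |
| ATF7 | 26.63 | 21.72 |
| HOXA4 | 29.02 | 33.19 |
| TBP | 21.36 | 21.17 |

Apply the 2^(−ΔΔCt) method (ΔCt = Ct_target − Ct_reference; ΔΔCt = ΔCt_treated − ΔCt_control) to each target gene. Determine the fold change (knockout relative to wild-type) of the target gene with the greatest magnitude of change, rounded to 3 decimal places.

PAX9: ΔΔCt = (27.97−21.17) − (31.13−21.36) = 6.80 − 9.77 = -2.97; fold change = 2^2.97 = 7.835
ATF7: ΔΔCt = (21.72−21.17) − (26.63−21.36) = 0.55 − 5.27 = -4.72; fold change = 2^4.72 = 26.355
HOXA4: ΔΔCt = (33.19−21.17) − (29.02−21.36) = 12.02 − 7.66 = 4.36; fold change = 2^-4.36 = 0.049
ATF7 has the largest |ΔΔCt| = 4.72.

26.355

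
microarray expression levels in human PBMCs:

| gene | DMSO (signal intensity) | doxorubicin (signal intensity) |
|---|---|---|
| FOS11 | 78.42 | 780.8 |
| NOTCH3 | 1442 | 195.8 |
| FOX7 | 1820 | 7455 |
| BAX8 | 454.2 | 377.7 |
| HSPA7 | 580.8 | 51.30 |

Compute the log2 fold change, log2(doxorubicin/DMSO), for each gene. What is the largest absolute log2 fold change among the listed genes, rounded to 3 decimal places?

3.501

log2(780.8/78.42) = 3.316  (FOS11)
log2(195.8/1442) = -2.881  (NOTCH3)
log2(7455/1820) = 2.034  (FOX7)
log2(377.7/454.2) = -0.266  (BAX8)
log2(51.30/580.8) = -3.501  (HSPA7)
The largest magnitude belongs to HSPA7.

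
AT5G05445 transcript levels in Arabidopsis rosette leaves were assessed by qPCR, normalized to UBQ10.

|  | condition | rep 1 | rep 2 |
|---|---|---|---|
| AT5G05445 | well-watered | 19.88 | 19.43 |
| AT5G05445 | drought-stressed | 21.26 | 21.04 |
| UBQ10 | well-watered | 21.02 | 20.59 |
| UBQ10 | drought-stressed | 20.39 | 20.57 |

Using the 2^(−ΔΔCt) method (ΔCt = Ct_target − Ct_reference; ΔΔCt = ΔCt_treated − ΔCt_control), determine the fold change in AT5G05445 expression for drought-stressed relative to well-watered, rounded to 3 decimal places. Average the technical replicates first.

Mean Ct: AT5G05445 well-watered 19.655; AT5G05445 drought-stressed 21.150; UBQ10 well-watered 20.805; UBQ10 drought-stressed 20.480
ΔCt(well-watered) = 19.655 − 20.805 = -1.150
ΔCt(drought-stressed) = 21.150 − 20.480 = 0.670
ΔΔCt = 0.670 − (-1.150) = 1.820
Fold change = 2^(−1.820) = 0.2832

0.283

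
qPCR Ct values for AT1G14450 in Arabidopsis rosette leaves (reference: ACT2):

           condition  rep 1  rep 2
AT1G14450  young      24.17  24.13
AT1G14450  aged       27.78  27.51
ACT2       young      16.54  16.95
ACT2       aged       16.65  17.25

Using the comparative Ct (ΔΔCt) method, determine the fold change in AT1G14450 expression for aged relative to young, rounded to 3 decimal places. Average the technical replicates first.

Mean Ct: AT1G14450 young 24.150; AT1G14450 aged 27.645; ACT2 young 16.745; ACT2 aged 16.950
ΔCt(young) = 24.150 − 16.745 = 7.405
ΔCt(aged) = 27.645 − 16.950 = 10.695
ΔΔCt = 10.695 − 7.405 = 3.290
Fold change = 2^(−3.290) = 0.1022

0.102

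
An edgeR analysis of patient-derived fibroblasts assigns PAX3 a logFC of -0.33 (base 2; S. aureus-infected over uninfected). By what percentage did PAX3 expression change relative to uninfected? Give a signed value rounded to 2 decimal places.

Fold change = 2^(-0.33) = 0.7955
Percent change = (FC − 1) × 100% = (0.7955 − 1) × 100 = -20.45%

-20.45%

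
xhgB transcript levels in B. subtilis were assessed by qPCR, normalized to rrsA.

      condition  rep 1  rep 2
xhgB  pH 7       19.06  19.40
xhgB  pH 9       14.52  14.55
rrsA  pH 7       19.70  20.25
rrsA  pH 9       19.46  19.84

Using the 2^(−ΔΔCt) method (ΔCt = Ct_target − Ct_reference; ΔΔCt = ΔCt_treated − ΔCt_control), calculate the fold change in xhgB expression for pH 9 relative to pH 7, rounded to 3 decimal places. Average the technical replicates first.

Mean Ct: xhgB pH 7 19.230; xhgB pH 9 14.535; rrsA pH 7 19.975; rrsA pH 9 19.650
ΔCt(pH 7) = 19.230 − 19.975 = -0.745
ΔCt(pH 9) = 14.535 − 19.650 = -5.115
ΔΔCt = -5.115 − (-0.745) = -4.370
Fold change = 2^(−(-4.370)) = 2^4.370 = 20.6776

20.678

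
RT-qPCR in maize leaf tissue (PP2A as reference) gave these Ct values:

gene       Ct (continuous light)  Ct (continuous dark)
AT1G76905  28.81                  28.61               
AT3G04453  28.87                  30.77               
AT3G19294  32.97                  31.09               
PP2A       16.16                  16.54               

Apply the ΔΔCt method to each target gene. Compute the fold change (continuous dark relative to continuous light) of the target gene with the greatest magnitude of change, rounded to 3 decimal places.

4.790

AT1G76905: ΔΔCt = (28.61−16.54) − (28.81−16.16) = 12.07 − 12.65 = -0.58; fold change = 2^0.58 = 1.495
AT3G04453: ΔΔCt = (30.77−16.54) − (28.87−16.16) = 14.23 − 12.71 = 1.52; fold change = 2^-1.52 = 0.349
AT3G19294: ΔΔCt = (31.09−16.54) − (32.97−16.16) = 14.55 − 16.81 = -2.26; fold change = 2^2.26 = 4.790
AT3G19294 has the largest |ΔΔCt| = 2.26.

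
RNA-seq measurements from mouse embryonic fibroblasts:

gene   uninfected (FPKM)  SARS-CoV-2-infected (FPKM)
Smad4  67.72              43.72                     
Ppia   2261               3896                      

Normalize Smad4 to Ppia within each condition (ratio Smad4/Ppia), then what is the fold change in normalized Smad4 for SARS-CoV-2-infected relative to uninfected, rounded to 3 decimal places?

0.375

Smad4/Ppia (uninfected) = 67.72 / 2261 = 0.029951
Smad4/Ppia (SARS-CoV-2-infected) = 43.72 / 3896 = 0.011222
Fold change = 0.011222 / 0.029951 = 0.3747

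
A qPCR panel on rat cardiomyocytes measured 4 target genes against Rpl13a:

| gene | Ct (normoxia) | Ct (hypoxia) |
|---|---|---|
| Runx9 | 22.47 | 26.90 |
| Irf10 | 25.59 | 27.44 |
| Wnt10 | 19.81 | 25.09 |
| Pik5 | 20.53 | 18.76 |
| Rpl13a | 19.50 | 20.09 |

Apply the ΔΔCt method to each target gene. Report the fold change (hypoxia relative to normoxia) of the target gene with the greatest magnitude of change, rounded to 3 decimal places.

0.039

Runx9: ΔΔCt = (26.90−20.09) − (22.47−19.50) = 6.81 − 2.97 = 3.84; fold change = 2^-3.84 = 0.070
Irf10: ΔΔCt = (27.44−20.09) − (25.59−19.50) = 7.35 − 6.09 = 1.26; fold change = 2^-1.26 = 0.418
Wnt10: ΔΔCt = (25.09−20.09) − (19.81−19.50) = 5.00 − 0.31 = 4.69; fold change = 2^-4.69 = 0.039
Pik5: ΔΔCt = (18.76−20.09) − (20.53−19.50) = -1.33 − 1.03 = -2.36; fold change = 2^2.36 = 5.134
Wnt10 has the largest |ΔΔCt| = 4.69.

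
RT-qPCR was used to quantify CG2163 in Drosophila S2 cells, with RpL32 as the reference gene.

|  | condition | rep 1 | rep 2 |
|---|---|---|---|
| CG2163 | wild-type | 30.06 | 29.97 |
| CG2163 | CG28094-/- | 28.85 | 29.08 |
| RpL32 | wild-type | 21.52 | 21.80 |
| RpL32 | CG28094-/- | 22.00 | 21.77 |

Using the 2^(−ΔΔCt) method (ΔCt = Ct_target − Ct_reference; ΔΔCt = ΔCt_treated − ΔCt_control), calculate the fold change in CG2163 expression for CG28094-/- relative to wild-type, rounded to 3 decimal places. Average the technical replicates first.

Mean Ct: CG2163 wild-type 30.015; CG2163 CG28094-/- 28.965; RpL32 wild-type 21.660; RpL32 CG28094-/- 21.885
ΔCt(wild-type) = 30.015 − 21.660 = 8.355
ΔCt(CG28094-/-) = 28.965 − 21.885 = 7.080
ΔΔCt = 7.080 − 8.355 = -1.275
Fold change = 2^(−(-1.275)) = 2^1.275 = 2.4200

2.420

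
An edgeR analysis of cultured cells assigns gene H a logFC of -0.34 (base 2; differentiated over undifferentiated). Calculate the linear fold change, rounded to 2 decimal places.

0.79

Fold change = 2^(-0.34) = 0.790
That is, gene H drops to 79.0% of the undifferentiated level.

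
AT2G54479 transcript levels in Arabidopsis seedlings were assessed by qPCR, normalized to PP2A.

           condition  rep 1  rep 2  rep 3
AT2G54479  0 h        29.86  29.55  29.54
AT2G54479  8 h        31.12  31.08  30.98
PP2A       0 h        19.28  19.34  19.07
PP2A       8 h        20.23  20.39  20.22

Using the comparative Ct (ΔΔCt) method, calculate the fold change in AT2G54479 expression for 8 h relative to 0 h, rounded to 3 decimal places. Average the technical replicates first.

Mean Ct: AT2G54479 0 h 29.650; AT2G54479 8 h 31.060; PP2A 0 h 19.230; PP2A 8 h 20.280
ΔCt(0 h) = 29.650 − 19.230 = 10.420
ΔCt(8 h) = 31.060 − 20.280 = 10.780
ΔΔCt = 10.780 − 10.420 = 0.360
Fold change = 2^(−0.360) = 0.7792

0.779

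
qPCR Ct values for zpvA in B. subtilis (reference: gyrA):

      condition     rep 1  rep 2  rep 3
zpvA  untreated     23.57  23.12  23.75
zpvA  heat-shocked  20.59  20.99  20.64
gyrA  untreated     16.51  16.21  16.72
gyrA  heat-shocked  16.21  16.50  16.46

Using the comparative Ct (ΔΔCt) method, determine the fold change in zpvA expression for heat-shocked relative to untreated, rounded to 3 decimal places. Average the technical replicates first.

Mean Ct: zpvA untreated 23.480; zpvA heat-shocked 20.740; gyrA untreated 16.480; gyrA heat-shocked 16.390
ΔCt(untreated) = 23.480 − 16.480 = 7.000
ΔCt(heat-shocked) = 20.740 − 16.390 = 4.350
ΔΔCt = 4.350 − 7.000 = -2.650
Fold change = 2^(−(-2.650)) = 2^2.650 = 6.2767

6.277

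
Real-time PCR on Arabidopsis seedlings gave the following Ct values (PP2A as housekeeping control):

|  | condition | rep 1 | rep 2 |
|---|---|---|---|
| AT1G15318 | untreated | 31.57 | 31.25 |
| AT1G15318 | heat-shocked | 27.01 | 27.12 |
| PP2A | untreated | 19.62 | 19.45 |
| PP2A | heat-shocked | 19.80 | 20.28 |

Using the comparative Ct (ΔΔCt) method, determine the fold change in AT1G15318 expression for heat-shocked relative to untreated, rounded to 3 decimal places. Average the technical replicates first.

Mean Ct: AT1G15318 untreated 31.410; AT1G15318 heat-shocked 27.065; PP2A untreated 19.535; PP2A heat-shocked 20.040
ΔCt(untreated) = 31.410 − 19.535 = 11.875
ΔCt(heat-shocked) = 27.065 − 20.040 = 7.025
ΔΔCt = 7.025 − 11.875 = -4.850
Fold change = 2^(−(-4.850)) = 2^4.850 = 28.8400

28.840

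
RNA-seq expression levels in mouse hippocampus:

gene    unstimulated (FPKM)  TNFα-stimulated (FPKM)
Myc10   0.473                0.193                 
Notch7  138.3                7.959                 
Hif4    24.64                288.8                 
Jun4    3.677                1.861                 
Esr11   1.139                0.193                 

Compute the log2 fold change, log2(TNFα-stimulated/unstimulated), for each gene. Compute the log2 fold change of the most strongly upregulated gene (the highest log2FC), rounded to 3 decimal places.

3.551

log2(0.193/0.473) = -1.293  (Myc10)
log2(7.959/138.3) = -4.119  (Notch7)
log2(288.8/24.64) = 3.551  (Hif4)
log2(1.861/3.677) = -0.982  (Jun4)
log2(0.193/1.139) = -2.561  (Esr11)
Hif4 is most strongly upregulated.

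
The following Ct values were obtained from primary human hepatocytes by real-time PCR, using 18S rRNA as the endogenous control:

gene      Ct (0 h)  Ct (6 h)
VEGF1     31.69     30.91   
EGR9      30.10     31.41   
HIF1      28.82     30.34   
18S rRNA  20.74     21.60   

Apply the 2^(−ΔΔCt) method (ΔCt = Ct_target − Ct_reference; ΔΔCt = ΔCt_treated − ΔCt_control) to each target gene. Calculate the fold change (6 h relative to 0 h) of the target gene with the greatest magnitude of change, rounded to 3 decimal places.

3.117

VEGF1: ΔΔCt = (30.91−21.60) − (31.69−20.74) = 9.31 − 10.95 = -1.64; fold change = 2^1.64 = 3.117
EGR9: ΔΔCt = (31.41−21.60) − (30.10−20.74) = 9.81 − 9.36 = 0.45; fold change = 2^-0.45 = 0.732
HIF1: ΔΔCt = (30.34−21.60) − (28.82−20.74) = 8.74 − 8.08 = 0.66; fold change = 2^-0.66 = 0.633
VEGF1 has the largest |ΔΔCt| = 1.64.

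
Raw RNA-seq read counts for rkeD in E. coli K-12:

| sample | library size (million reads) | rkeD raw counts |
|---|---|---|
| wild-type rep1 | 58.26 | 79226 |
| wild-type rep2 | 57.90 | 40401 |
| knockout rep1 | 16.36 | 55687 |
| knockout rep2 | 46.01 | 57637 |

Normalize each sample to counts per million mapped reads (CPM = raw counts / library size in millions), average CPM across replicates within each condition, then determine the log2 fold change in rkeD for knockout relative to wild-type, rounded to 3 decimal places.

CPM(wild-type rep1) = 79226 / 58.26 = 1359.8696
CPM(wild-type rep2) = 40401 / 57.90 = 697.7720
CPM(knockout rep1) = 55687 / 16.36 = 3403.8509
CPM(knockout rep2) = 57637 / 46.01 = 1252.7059
mean CPM(wild-type) = 1028.8208; mean CPM(knockout) = 2328.2784
Fold change = 2328.2784 / 1028.8208 = 2.26306
log2(2.26306) = 1.1783

1.178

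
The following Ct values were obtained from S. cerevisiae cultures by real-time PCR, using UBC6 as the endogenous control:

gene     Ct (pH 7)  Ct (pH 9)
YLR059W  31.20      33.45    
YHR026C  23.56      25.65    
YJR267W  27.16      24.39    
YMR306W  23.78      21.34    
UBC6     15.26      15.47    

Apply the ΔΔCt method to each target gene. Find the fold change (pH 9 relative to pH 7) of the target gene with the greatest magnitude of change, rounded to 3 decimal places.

7.890

YLR059W: ΔΔCt = (33.45−15.47) − (31.20−15.26) = 17.98 − 15.94 = 2.04; fold change = 2^-2.04 = 0.243
YHR026C: ΔΔCt = (25.65−15.47) − (23.56−15.26) = 10.18 − 8.30 = 1.88; fold change = 2^-1.88 = 0.272
YJR267W: ΔΔCt = (24.39−15.47) − (27.16−15.26) = 8.92 − 11.90 = -2.98; fold change = 2^2.98 = 7.890
YMR306W: ΔΔCt = (21.34−15.47) − (23.78−15.26) = 5.87 − 8.52 = -2.65; fold change = 2^2.65 = 6.277
YJR267W has the largest |ΔΔCt| = 2.98.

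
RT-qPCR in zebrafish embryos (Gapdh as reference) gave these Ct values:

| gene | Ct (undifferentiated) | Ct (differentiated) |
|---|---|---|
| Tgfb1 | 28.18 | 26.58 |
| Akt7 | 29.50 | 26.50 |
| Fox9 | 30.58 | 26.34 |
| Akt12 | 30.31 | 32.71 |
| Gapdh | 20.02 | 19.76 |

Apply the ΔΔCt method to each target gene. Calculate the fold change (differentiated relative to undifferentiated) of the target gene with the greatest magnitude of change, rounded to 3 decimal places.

Tgfb1: ΔΔCt = (26.58−19.76) − (28.18−20.02) = 6.82 − 8.16 = -1.34; fold change = 2^1.34 = 2.532
Akt7: ΔΔCt = (26.50−19.76) − (29.50−20.02) = 6.74 − 9.48 = -2.74; fold change = 2^2.74 = 6.681
Fox9: ΔΔCt = (26.34−19.76) − (30.58−20.02) = 6.58 − 10.56 = -3.98; fold change = 2^3.98 = 15.780
Akt12: ΔΔCt = (32.71−19.76) − (30.31−20.02) = 12.95 − 10.29 = 2.66; fold change = 2^-2.66 = 0.158
Fox9 has the largest |ΔΔCt| = 3.98.

15.780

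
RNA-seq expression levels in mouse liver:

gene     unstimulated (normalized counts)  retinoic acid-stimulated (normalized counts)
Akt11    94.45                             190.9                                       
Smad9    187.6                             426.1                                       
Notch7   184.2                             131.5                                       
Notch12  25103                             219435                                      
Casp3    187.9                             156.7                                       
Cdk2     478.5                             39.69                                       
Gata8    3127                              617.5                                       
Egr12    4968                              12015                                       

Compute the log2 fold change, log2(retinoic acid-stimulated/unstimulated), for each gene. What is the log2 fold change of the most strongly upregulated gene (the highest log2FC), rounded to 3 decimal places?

3.128

log2(190.9/94.45) = 1.015  (Akt11)
log2(426.1/187.6) = 1.184  (Smad9)
log2(131.5/184.2) = -0.486  (Notch7)
log2(219435/25103) = 3.128  (Notch12)
log2(156.7/187.9) = -0.262  (Casp3)
log2(39.69/478.5) = -3.592  (Cdk2)
log2(617.5/3127) = -2.340  (Gata8)
log2(12015/4968) = 1.274  (Egr12)
Notch12 is most strongly upregulated.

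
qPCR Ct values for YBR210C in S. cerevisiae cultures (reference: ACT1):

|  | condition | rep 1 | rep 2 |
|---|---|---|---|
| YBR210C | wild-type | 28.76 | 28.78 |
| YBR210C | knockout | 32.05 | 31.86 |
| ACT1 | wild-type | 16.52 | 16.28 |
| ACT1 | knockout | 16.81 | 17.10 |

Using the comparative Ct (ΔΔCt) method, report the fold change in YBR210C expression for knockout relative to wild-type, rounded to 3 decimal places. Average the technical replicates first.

Mean Ct: YBR210C wild-type 28.770; YBR210C knockout 31.955; ACT1 wild-type 16.400; ACT1 knockout 16.955
ΔCt(wild-type) = 28.770 − 16.400 = 12.370
ΔCt(knockout) = 31.955 − 16.955 = 15.000
ΔΔCt = 15.000 − 12.370 = 2.630
Fold change = 2^(−2.630) = 0.1615

0.162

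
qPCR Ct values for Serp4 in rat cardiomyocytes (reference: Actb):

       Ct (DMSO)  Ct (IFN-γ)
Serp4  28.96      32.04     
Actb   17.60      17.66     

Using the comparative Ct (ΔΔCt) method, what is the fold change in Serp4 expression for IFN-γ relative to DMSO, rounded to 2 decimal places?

ΔCt(DMSO) = 28.960 − 17.600 = 11.360
ΔCt(IFN-γ) = 32.040 − 17.660 = 14.380
ΔΔCt = 14.380 − 11.360 = 3.020
Fold change = 2^(−3.020) = 0.123

0.12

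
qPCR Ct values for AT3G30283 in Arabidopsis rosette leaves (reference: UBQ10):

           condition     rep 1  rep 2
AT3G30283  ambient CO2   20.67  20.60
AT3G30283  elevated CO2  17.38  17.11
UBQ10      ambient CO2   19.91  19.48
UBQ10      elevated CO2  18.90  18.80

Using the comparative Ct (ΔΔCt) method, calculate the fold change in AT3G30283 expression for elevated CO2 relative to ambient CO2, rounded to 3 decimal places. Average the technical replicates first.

5.836

Mean Ct: AT3G30283 ambient CO2 20.635; AT3G30283 elevated CO2 17.245; UBQ10 ambient CO2 19.695; UBQ10 elevated CO2 18.850
ΔCt(ambient CO2) = 20.635 − 19.695 = 0.940
ΔCt(elevated CO2) = 17.245 − 18.850 = -1.605
ΔΔCt = -1.605 − 0.940 = -2.545
Fold change = 2^(−(-2.545)) = 2^2.545 = 5.8361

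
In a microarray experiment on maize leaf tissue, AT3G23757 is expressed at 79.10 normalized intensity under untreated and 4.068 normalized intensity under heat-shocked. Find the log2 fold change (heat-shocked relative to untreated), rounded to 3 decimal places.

-4.281

Fold change = 4.068 / 79.10 = 0.0514
log2(0.0514) = -4.2813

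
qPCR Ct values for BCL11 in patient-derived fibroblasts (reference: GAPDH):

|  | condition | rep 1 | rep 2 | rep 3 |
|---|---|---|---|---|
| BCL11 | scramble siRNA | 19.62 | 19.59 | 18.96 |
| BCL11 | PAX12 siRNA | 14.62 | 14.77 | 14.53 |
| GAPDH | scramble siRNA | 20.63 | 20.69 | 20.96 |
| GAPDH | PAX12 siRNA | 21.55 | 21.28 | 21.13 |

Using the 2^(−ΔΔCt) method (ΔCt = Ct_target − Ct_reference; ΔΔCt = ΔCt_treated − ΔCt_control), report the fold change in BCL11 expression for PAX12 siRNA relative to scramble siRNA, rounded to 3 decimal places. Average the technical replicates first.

39.671

Mean Ct: BCL11 scramble siRNA 19.390; BCL11 PAX12 siRNA 14.640; GAPDH scramble siRNA 20.760; GAPDH PAX12 siRNA 21.320
ΔCt(scramble siRNA) = 19.390 − 20.760 = -1.370
ΔCt(PAX12 siRNA) = 14.640 − 21.320 = -6.680
ΔΔCt = -6.680 − (-1.370) = -5.310
Fold change = 2^(−(-5.310)) = 2^5.310 = 39.6706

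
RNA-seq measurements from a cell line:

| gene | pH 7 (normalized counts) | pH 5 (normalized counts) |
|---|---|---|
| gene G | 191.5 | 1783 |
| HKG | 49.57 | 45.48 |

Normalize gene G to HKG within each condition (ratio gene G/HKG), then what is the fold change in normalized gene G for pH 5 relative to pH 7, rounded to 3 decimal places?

gene G/HKG (pH 7) = 191.5 / 49.57 = 3.8632
gene G/HKG (pH 5) = 1783 / 45.48 = 39.204
Fold change = 39.204 / 3.8632 = 10.1480

10.148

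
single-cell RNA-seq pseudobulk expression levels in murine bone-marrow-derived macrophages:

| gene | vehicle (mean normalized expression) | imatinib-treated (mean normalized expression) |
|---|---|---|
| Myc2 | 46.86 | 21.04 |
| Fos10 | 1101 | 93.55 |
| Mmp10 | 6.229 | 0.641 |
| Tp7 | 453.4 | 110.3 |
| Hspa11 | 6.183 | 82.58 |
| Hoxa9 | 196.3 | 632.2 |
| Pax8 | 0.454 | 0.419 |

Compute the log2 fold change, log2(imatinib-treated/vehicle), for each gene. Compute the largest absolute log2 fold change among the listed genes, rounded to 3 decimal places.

3.739

log2(21.04/46.86) = -1.155  (Myc2)
log2(93.55/1101) = -3.557  (Fos10)
log2(0.641/6.229) = -3.281  (Mmp10)
log2(110.3/453.4) = -2.039  (Tp7)
log2(82.58/6.183) = 3.739  (Hspa11)
log2(632.2/196.3) = 1.687  (Hoxa9)
log2(0.419/0.454) = -0.116  (Pax8)
The largest magnitude belongs to Hspa11.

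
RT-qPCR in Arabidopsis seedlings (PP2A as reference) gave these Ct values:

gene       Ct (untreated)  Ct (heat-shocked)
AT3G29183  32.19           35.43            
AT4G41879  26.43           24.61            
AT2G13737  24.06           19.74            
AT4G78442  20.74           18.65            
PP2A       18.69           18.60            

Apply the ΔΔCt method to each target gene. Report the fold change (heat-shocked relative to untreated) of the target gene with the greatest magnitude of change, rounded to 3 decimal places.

AT3G29183: ΔΔCt = (35.43−18.60) − (32.19−18.69) = 16.83 − 13.50 = 3.33; fold change = 2^-3.33 = 0.099
AT4G41879: ΔΔCt = (24.61−18.60) − (26.43−18.69) = 6.01 − 7.74 = -1.73; fold change = 2^1.73 = 3.317
AT2G13737: ΔΔCt = (19.74−18.60) − (24.06−18.69) = 1.14 − 5.37 = -4.23; fold change = 2^4.23 = 18.765
AT4G78442: ΔΔCt = (18.65−18.60) − (20.74−18.69) = 0.05 − 2.05 = -2.00; fold change = 2^2.00 = 4.000
AT2G13737 has the largest |ΔΔCt| = 4.23.

18.765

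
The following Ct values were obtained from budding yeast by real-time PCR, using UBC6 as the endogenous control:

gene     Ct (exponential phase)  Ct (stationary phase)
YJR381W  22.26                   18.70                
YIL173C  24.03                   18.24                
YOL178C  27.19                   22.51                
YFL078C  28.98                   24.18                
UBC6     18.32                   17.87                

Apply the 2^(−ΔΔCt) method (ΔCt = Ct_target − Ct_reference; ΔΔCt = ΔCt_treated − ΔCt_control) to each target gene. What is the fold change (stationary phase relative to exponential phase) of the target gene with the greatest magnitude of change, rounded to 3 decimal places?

YJR381W: ΔΔCt = (18.70−17.87) − (22.26−18.32) = 0.83 − 3.94 = -3.11; fold change = 2^3.11 = 8.634
YIL173C: ΔΔCt = (18.24−17.87) − (24.03−18.32) = 0.37 − 5.71 = -5.34; fold change = 2^5.34 = 40.504
YOL178C: ΔΔCt = (22.51−17.87) − (27.19−18.32) = 4.64 − 8.87 = -4.23; fold change = 2^4.23 = 18.765
YFL078C: ΔΔCt = (24.18−17.87) − (28.98−18.32) = 6.31 − 10.66 = -4.35; fold change = 2^4.35 = 20.393
YIL173C has the largest |ΔΔCt| = 5.34.

40.504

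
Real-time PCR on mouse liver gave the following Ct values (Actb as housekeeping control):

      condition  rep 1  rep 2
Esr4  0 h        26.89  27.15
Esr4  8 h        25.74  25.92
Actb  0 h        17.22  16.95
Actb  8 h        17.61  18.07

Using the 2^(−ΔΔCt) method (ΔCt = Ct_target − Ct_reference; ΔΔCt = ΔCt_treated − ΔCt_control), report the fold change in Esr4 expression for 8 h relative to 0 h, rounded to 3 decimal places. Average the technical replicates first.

Mean Ct: Esr4 0 h 27.020; Esr4 8 h 25.830; Actb 0 h 17.085; Actb 8 h 17.840
ΔCt(0 h) = 27.020 − 17.085 = 9.935
ΔCt(8 h) = 25.830 − 17.840 = 7.990
ΔΔCt = 7.990 − 9.935 = -1.945
Fold change = 2^(−(-1.945)) = 2^1.945 = 3.8504

3.850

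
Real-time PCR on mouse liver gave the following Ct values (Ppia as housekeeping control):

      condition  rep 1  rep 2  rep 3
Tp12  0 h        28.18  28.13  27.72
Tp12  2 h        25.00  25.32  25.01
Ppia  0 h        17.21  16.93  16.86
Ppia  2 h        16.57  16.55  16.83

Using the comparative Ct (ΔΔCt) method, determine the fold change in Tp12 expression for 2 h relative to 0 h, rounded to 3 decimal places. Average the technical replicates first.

5.856

Mean Ct: Tp12 0 h 28.010; Tp12 2 h 25.110; Ppia 0 h 17.000; Ppia 2 h 16.650
ΔCt(0 h) = 28.010 − 17.000 = 11.010
ΔCt(2 h) = 25.110 − 16.650 = 8.460
ΔΔCt = 8.460 − 11.010 = -2.550
Fold change = 2^(−(-2.550)) = 2^2.550 = 5.8563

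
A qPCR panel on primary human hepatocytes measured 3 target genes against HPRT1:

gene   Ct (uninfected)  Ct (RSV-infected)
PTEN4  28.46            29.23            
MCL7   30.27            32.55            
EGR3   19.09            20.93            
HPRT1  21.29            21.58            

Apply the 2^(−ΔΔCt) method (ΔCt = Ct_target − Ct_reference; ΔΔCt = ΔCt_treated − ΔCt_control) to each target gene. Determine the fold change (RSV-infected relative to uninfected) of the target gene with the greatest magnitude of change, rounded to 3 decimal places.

0.252

PTEN4: ΔΔCt = (29.23−21.58) − (28.46−21.29) = 7.65 − 7.17 = 0.48; fold change = 2^-0.48 = 0.717
MCL7: ΔΔCt = (32.55−21.58) − (30.27−21.29) = 10.97 − 8.98 = 1.99; fold change = 2^-1.99 = 0.252
EGR3: ΔΔCt = (20.93−21.58) − (19.09−21.29) = -0.65 − (-2.20) = 1.55; fold change = 2^-1.55 = 0.342
MCL7 has the largest |ΔΔCt| = 1.99.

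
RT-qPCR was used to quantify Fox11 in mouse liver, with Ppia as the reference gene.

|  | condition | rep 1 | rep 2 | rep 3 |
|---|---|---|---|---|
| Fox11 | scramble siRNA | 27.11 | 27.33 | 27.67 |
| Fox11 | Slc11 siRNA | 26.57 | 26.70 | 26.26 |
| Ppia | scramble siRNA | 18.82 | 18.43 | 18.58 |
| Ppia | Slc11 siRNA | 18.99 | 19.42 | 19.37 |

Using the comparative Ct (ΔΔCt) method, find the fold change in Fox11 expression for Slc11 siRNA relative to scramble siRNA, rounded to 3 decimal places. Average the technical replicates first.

2.848

Mean Ct: Fox11 scramble siRNA 27.370; Fox11 Slc11 siRNA 26.510; Ppia scramble siRNA 18.610; Ppia Slc11 siRNA 19.260
ΔCt(scramble siRNA) = 27.370 − 18.610 = 8.760
ΔCt(Slc11 siRNA) = 26.510 − 19.260 = 7.250
ΔΔCt = 7.250 − 8.760 = -1.510
Fold change = 2^(−(-1.510)) = 2^1.510 = 2.8481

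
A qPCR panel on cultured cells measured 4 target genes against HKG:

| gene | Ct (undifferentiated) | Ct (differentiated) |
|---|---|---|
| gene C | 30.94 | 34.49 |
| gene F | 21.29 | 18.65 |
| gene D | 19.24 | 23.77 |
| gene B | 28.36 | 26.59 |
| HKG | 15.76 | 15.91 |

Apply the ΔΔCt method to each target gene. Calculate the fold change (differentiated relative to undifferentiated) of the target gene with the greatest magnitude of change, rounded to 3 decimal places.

gene C: ΔΔCt = (34.49−15.91) − (30.94−15.76) = 18.58 − 15.18 = 3.40; fold change = 2^-3.40 = 0.095
gene F: ΔΔCt = (18.65−15.91) − (21.29−15.76) = 2.74 − 5.53 = -2.79; fold change = 2^2.79 = 6.916
gene D: ΔΔCt = (23.77−15.91) − (19.24−15.76) = 7.86 − 3.48 = 4.38; fold change = 2^-4.38 = 0.048
gene B: ΔΔCt = (26.59−15.91) − (28.36−15.76) = 10.68 − 12.60 = -1.92; fold change = 2^1.92 = 3.784
gene D has the largest |ΔΔCt| = 4.38.

0.048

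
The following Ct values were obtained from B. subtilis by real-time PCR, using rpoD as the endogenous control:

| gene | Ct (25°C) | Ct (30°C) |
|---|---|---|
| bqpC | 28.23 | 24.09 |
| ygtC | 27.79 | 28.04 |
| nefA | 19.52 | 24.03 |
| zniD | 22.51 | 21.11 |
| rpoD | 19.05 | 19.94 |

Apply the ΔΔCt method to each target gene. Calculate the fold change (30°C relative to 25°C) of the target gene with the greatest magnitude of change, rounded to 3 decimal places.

bqpC: ΔΔCt = (24.09−19.94) − (28.23−19.05) = 4.15 − 9.18 = -5.03; fold change = 2^5.03 = 32.672
ygtC: ΔΔCt = (28.04−19.94) − (27.79−19.05) = 8.10 − 8.74 = -0.64; fold change = 2^0.64 = 1.558
nefA: ΔΔCt = (24.03−19.94) − (19.52−19.05) = 4.09 − 0.47 = 3.62; fold change = 2^-3.62 = 0.081
zniD: ΔΔCt = (21.11−19.94) − (22.51−19.05) = 1.17 − 3.46 = -2.29; fold change = 2^2.29 = 4.891
bqpC has the largest |ΔΔCt| = 5.03.

32.672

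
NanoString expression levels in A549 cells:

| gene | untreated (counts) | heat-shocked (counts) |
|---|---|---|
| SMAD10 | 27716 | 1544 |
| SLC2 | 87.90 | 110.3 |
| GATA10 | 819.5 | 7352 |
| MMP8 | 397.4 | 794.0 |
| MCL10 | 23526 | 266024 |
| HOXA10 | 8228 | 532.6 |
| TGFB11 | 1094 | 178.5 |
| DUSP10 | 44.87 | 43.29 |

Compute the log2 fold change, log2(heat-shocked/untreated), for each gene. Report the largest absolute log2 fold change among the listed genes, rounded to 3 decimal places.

log2(1544/27716) = -4.166  (SMAD10)
log2(110.3/87.90) = 0.327  (SLC2)
log2(7352/819.5) = 3.165  (GATA10)
log2(794.0/397.4) = 0.999  (MMP8)
log2(266024/23526) = 3.499  (MCL10)
log2(532.6/8228) = -3.949  (HOXA10)
log2(178.5/1094) = -2.616  (TGFB11)
log2(43.29/44.87) = -0.052  (DUSP10)
The largest magnitude belongs to SMAD10.

4.166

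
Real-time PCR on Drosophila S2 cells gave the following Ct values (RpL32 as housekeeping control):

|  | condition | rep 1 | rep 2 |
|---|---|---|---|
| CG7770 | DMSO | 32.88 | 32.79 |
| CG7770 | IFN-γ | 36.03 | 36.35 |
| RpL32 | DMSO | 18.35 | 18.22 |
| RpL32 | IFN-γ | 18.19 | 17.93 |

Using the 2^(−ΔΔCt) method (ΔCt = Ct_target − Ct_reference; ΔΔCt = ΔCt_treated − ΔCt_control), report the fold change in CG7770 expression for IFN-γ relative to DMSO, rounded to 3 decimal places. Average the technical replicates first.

0.084

Mean Ct: CG7770 DMSO 32.835; CG7770 IFN-γ 36.190; RpL32 DMSO 18.285; RpL32 IFN-γ 18.060
ΔCt(DMSO) = 32.835 − 18.285 = 14.550
ΔCt(IFN-γ) = 36.190 − 18.060 = 18.130
ΔΔCt = 18.130 − 14.550 = 3.580
Fold change = 2^(−3.580) = 0.0836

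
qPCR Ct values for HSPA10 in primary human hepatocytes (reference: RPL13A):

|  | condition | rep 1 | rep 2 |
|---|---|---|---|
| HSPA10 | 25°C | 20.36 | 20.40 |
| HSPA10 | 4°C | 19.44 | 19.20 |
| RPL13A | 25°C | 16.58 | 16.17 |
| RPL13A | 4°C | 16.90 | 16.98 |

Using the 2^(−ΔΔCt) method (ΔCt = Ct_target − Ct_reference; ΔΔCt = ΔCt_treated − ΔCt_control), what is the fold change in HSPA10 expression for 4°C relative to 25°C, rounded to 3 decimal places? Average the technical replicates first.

3.084

Mean Ct: HSPA10 25°C 20.380; HSPA10 4°C 19.320; RPL13A 25°C 16.375; RPL13A 4°C 16.940
ΔCt(25°C) = 20.380 − 16.375 = 4.005
ΔCt(4°C) = 19.320 − 16.940 = 2.380
ΔΔCt = 2.380 − 4.005 = -1.625
Fold change = 2^(−(-1.625)) = 2^1.625 = 3.0844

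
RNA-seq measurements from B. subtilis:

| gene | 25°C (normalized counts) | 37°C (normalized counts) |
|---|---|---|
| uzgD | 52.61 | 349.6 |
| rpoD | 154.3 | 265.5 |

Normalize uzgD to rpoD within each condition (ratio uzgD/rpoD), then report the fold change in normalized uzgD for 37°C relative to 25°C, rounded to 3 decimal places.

uzgD/rpoD (25°C) = 52.61 / 154.3 = 0.34096
uzgD/rpoD (37°C) = 349.6 / 265.5 = 1.3168
Fold change = 1.3168 / 0.34096 = 3.8619

3.862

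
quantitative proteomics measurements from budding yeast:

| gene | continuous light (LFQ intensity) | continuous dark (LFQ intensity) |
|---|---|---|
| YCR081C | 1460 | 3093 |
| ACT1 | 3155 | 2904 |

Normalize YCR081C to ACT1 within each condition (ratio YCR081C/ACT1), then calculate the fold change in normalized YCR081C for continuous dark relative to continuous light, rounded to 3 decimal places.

YCR081C/ACT1 (continuous light) = 1460 / 3155 = 0.46276
YCR081C/ACT1 (continuous dark) = 3093 / 2904 = 1.0651
Fold change = 1.0651 / 0.46276 = 2.3016

2.302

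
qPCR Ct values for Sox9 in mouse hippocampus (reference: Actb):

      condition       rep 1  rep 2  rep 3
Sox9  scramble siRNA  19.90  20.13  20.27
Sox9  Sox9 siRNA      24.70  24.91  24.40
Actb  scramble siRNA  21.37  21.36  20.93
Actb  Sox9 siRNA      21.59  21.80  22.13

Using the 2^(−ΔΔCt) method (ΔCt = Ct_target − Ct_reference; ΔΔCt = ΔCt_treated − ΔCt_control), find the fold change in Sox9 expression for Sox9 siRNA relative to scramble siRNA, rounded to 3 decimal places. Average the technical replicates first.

Mean Ct: Sox9 scramble siRNA 20.100; Sox9 Sox9 siRNA 24.670; Actb scramble siRNA 21.220; Actb Sox9 siRNA 21.840
ΔCt(scramble siRNA) = 20.100 − 21.220 = -1.120
ΔCt(Sox9 siRNA) = 24.670 − 21.840 = 2.830
ΔΔCt = 2.830 − (-1.120) = 3.950
Fold change = 2^(−3.950) = 0.0647

0.065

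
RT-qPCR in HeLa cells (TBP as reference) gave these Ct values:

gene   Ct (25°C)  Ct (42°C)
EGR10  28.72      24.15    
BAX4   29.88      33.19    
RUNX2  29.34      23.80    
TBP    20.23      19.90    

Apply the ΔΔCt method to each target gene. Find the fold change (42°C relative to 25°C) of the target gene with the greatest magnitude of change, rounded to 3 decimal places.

EGR10: ΔΔCt = (24.15−19.90) − (28.72−20.23) = 4.25 − 8.49 = -4.24; fold change = 2^4.24 = 18.896
BAX4: ΔΔCt = (33.19−19.90) − (29.88−20.23) = 13.29 − 9.65 = 3.64; fold change = 2^-3.64 = 0.080
RUNX2: ΔΔCt = (23.80−19.90) − (29.34−20.23) = 3.90 − 9.11 = -5.21; fold change = 2^5.21 = 37.014
RUNX2 has the largest |ΔΔCt| = 5.21.

37.014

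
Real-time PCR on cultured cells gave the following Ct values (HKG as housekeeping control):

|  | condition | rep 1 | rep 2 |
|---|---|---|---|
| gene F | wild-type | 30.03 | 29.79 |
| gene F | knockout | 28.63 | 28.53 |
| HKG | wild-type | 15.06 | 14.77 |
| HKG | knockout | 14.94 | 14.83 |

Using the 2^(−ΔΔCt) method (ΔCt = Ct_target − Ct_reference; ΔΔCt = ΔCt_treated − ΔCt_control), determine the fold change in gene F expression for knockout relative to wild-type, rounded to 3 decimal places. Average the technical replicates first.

Mean Ct: gene F wild-type 29.910; gene F knockout 28.580; HKG wild-type 14.915; HKG knockout 14.885
ΔCt(wild-type) = 29.910 − 14.915 = 14.995
ΔCt(knockout) = 28.580 − 14.885 = 13.695
ΔΔCt = 13.695 − 14.995 = -1.300
Fold change = 2^(−(-1.300)) = 2^1.300 = 2.4623

2.462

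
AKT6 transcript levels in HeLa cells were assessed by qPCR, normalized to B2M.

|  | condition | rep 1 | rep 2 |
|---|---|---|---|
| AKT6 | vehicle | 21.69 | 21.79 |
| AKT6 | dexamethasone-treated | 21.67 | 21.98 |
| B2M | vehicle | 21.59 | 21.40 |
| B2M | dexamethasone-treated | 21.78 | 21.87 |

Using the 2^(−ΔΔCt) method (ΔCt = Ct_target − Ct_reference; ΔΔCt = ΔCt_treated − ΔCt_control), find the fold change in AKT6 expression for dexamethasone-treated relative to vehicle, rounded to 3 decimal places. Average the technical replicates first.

1.185

Mean Ct: AKT6 vehicle 21.740; AKT6 dexamethasone-treated 21.825; B2M vehicle 21.495; B2M dexamethasone-treated 21.825
ΔCt(vehicle) = 21.740 − 21.495 = 0.245
ΔCt(dexamethasone-treated) = 21.825 − 21.825 = 0.000
ΔΔCt = 0.000 − 0.245 = -0.245
Fold change = 2^(−(-0.245)) = 2^0.245 = 1.1851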